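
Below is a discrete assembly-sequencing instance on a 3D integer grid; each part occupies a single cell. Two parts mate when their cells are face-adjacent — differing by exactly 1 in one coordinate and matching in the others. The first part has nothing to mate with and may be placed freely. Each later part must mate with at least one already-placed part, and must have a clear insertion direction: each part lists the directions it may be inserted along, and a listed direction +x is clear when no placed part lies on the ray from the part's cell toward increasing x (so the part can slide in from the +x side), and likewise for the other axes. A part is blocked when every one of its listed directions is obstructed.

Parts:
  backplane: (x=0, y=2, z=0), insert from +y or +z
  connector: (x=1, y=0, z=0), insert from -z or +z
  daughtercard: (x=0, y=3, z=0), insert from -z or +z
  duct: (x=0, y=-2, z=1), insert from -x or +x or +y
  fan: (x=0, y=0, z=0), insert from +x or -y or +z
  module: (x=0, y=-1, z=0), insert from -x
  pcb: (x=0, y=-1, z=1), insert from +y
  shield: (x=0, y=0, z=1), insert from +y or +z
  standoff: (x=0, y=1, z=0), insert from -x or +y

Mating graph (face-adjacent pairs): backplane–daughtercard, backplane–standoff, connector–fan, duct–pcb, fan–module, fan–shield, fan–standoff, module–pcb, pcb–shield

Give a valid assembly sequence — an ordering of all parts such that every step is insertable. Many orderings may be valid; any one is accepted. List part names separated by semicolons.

1. pcb@(0, -1, 1) [+y clear] — {pcb}
2. duct@(0, -2, 1) [-x clear] — {duct, pcb}
3. shield@(0, 0, 1) [+y clear] — {duct, pcb, shield}
4. fan@(0, 0, 0) [+x clear] — {duct, fan, pcb, shield}
5. standoff@(0, 1, 0) [-x clear] — {duct, fan, pcb, shield, standoff}
6. backplane@(0, 2, 0) [+y clear] — {backplane, duct, fan, pcb, shield, standoff}
7. daughtercard@(0, 3, 0) [-z clear] — {backplane, daughtercard, duct, fan, pcb, shield, standoff}
8. connector@(1, 0, 0) [-z clear] — {backplane, connector, daughtercard, duct, fan, pcb, shield, standoff}
9. module@(0, -1, 0) [-x clear] — {backplane, connector, daughtercard, duct, fan, module, pcb, shield, standoff}

pcb; duct; shield; fan; standoff; backplane; daughtercard; connector; module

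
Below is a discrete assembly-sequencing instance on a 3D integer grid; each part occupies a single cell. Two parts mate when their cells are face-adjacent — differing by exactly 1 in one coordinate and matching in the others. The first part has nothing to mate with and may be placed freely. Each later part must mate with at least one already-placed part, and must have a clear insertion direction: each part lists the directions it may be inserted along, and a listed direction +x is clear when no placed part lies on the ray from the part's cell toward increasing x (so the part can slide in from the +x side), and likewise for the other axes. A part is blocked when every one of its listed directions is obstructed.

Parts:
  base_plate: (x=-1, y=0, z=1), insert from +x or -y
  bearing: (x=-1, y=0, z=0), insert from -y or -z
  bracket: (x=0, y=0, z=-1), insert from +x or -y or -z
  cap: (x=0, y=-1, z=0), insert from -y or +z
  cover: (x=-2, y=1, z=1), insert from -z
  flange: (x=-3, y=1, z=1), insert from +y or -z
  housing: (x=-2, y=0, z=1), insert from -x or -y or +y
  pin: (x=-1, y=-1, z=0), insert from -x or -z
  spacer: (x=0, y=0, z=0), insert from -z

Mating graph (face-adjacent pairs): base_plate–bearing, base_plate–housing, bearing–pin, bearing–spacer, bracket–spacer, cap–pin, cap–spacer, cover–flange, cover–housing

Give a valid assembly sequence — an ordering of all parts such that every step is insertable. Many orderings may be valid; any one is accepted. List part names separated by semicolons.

1. flange@(-3, 1, 1) [+y clear] — {flange}
2. cover@(-2, 1, 1) [-z clear] — {cover, flange}
3. housing@(-2, 0, 1) [-x clear] — {cover, flange, housing}
4. base_plate@(-1, 0, 1) [+x clear] — {base_plate, cover, flange, housing}
5. bearing@(-1, 0, 0) [-y clear] — {base_plate, bearing, cover, flange, housing}
6. pin@(-1, -1, 0) [-x clear] — {base_plate, bearing, cover, flange, housing, pin}
7. cap@(0, -1, 0) [-y clear] — {base_plate, bearing, cap, cover, flange, housing, pin}
8. spacer@(0, 0, 0) [-z clear] — {base_plate, bearing, cap, cover, flange, housing, pin, spacer}
9. bracket@(0, 0, -1) [+x clear] — {base_plate, bearing, bracket, cap, cover, flange, housing, pin, spacer}

flange; cover; housing; base_plate; bearing; pin; cap; spacer; bracket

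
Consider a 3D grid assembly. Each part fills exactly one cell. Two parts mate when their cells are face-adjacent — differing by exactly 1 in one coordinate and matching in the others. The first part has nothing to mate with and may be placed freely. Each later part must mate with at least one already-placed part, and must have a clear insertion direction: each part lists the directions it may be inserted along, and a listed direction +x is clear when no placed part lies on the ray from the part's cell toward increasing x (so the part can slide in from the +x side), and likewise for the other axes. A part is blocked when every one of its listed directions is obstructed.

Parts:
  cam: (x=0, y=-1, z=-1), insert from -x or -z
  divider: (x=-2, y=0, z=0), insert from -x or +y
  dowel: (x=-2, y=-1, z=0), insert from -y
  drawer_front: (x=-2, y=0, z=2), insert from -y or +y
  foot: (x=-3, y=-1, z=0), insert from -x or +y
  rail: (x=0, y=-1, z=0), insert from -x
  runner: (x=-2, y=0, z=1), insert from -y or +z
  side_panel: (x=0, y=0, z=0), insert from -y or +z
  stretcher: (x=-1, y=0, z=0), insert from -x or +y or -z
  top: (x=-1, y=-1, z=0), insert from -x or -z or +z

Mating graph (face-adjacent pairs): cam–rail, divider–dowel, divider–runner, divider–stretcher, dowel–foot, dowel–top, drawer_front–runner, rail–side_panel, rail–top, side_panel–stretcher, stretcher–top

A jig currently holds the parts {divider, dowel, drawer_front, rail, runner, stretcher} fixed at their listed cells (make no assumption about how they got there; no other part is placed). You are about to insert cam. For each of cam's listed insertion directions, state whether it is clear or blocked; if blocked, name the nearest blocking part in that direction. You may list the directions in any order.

-x: clear; -z: clear

-x: ray from cam(0, -1, -1) has no placed part ⇒ clear
-z: ray from cam(0, -1, -1) has no placed part ⇒ clear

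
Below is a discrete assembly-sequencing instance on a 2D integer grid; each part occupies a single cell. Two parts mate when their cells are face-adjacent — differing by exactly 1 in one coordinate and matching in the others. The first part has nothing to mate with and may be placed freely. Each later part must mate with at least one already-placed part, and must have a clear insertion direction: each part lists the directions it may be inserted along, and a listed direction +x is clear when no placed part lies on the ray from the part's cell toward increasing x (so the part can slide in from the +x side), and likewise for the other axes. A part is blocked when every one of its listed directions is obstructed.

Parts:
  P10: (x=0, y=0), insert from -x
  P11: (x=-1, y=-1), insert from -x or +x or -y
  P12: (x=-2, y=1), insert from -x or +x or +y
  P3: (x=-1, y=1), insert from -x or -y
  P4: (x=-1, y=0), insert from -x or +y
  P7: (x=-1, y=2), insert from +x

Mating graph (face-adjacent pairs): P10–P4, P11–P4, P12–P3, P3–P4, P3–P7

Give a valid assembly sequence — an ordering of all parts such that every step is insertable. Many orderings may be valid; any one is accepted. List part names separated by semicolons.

1. P10@(0, 0) [-x clear] — {P10}
2. P4@(-1, 0) [-x clear] — {P10, P4}
3. P3@(-1, 1) [-x clear] — {P10, P3, P4}
4. P7@(-1, 2) [+x clear] — {P10, P3, P4, P7}
5. P12@(-2, 1) [-x clear] — {P10, P12, P3, P4, P7}
6. P11@(-1, -1) [-x clear] — {P10, P11, P12, P3, P4, P7}

P10; P4; P3; P7; P12; P11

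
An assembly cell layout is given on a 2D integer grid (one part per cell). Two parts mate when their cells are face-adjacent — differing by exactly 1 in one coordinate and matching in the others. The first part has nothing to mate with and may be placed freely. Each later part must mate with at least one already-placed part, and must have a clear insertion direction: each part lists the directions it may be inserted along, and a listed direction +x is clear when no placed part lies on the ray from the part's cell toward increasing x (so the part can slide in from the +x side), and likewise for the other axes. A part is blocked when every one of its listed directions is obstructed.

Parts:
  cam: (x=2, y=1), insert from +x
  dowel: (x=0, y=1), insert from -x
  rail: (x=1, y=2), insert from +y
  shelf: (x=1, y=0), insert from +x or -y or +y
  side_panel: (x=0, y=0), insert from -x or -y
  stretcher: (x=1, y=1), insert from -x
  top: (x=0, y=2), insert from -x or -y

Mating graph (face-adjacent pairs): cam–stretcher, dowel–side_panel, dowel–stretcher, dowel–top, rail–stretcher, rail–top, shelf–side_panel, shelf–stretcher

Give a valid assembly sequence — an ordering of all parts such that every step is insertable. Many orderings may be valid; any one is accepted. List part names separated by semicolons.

cam; stretcher; rail; top; shelf; side_panel; dowel

1. cam@(2, 1) [+x clear] — {cam}
2. stretcher@(1, 1) [-x clear] — {cam, stretcher}
3. rail@(1, 2) [+y clear] — {cam, rail, stretcher}
4. top@(0, 2) [-x clear] — {cam, rail, stretcher, top}
5. shelf@(1, 0) [+x clear] — {cam, rail, shelf, stretcher, top}
6. side_panel@(0, 0) [-x clear] — {cam, rail, shelf, side_panel, stretcher, top}
7. dowel@(0, 1) [-x clear] — {cam, dowel, rail, shelf, side_panel, stretcher, top}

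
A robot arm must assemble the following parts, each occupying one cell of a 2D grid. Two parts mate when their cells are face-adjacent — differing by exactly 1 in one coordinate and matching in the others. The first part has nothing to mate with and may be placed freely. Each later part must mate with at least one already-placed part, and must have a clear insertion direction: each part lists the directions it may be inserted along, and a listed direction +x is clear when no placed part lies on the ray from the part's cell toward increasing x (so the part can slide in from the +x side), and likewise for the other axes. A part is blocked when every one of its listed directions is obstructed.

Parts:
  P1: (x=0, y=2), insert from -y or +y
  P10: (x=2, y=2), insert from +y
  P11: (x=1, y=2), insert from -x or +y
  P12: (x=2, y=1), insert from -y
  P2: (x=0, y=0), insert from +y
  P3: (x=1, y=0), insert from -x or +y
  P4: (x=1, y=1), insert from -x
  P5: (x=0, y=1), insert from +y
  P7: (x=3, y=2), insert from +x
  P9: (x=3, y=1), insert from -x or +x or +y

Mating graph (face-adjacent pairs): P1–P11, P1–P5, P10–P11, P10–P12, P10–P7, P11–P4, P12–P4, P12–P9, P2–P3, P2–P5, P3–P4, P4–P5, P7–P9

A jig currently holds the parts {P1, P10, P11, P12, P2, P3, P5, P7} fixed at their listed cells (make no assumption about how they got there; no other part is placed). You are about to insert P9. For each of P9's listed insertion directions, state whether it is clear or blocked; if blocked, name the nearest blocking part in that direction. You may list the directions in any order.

-x: nearest on ray is P12@(2, 1) ⇒ blocked
+x: ray from P9(3, 1) has no placed part ⇒ clear
+y: nearest on ray is P7@(3, 2) ⇒ blocked

+x: clear; +y: blocked by P7; -x: blocked by P12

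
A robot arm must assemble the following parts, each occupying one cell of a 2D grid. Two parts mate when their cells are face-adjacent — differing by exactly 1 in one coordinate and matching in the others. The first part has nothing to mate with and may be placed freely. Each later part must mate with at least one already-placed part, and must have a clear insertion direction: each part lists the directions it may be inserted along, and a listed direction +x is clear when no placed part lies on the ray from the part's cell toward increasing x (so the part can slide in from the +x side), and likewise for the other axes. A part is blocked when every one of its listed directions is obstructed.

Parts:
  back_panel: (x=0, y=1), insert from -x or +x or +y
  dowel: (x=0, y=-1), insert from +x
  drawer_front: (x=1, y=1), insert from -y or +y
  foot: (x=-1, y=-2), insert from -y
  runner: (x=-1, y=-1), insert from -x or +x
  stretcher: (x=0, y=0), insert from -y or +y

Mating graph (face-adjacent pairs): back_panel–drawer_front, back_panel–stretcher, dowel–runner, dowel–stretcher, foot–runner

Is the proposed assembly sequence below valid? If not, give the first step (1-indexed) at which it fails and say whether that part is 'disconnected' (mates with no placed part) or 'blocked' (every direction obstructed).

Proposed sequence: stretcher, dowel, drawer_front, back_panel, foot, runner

1. stretcher@(0, 0) [-y clear] — {stretcher}
2. dowel@(0, -1) [+x clear] — {dowel, stretcher}
3. drawer_front@(1, 1) — no placed neighbour ⇒ disconnected

Invalid at step 3 (disconnected)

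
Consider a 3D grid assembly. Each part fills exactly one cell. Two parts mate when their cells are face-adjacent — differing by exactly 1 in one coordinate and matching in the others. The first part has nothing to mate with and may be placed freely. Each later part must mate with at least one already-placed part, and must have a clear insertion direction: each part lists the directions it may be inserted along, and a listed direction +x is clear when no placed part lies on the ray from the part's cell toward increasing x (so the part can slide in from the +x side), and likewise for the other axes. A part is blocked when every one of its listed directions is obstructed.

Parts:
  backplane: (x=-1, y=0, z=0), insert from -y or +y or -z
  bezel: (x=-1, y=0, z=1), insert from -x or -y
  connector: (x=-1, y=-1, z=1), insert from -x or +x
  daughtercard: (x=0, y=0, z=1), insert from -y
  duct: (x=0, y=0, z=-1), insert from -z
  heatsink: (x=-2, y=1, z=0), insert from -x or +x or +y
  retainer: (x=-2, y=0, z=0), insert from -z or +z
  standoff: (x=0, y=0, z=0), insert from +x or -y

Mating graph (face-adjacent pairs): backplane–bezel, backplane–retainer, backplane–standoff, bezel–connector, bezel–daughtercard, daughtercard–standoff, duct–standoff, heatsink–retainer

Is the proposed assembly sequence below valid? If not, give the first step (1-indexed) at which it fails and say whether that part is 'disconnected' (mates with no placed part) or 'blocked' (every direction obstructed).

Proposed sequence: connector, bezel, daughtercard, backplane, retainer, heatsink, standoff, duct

1. connector@(-1, -1, 1) [-x clear] — {connector}
2. bezel@(-1, 0, 1) [-x clear] — {bezel, connector}
3. daughtercard@(0, 0, 1) [-y clear] — {bezel, connector, daughtercard}
4. backplane@(-1, 0, 0) [-y clear] — {backplane, bezel, connector, daughtercard}
5. retainer@(-2, 0, 0) [-z clear] — {backplane, bezel, connector, daughtercard, retainer}
6. heatsink@(-2, 1, 0) [-x clear] — {backplane, bezel, connector, daughtercard, heatsink, retainer}
7. standoff@(0, 0, 0) [+x clear] — {backplane, bezel, connector, daughtercard, heatsink, retainer, standoff}
8. duct@(0, 0, -1) [-z clear] — {backplane, bezel, connector, daughtercard, duct, heatsink, retainer, standoff}

Valid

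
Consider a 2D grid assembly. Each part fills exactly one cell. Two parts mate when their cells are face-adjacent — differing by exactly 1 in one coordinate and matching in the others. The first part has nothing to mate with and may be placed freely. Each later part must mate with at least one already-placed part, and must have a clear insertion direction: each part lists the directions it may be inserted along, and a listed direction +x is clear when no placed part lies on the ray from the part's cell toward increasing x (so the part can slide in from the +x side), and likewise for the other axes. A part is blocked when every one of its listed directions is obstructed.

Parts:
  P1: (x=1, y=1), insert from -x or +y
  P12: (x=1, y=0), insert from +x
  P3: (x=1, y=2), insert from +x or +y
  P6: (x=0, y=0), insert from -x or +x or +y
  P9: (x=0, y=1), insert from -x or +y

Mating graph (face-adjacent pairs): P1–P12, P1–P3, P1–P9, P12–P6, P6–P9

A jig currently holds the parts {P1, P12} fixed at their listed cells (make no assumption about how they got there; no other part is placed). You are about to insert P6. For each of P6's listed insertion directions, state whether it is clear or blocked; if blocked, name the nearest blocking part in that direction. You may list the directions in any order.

+x: blocked by P12; +y: clear; -x: clear

-x: ray from P6(0, 0) has no placed part ⇒ clear
+x: nearest on ray is P12@(1, 0) ⇒ blocked
+y: ray from P6(0, 0) has no placed part ⇒ clear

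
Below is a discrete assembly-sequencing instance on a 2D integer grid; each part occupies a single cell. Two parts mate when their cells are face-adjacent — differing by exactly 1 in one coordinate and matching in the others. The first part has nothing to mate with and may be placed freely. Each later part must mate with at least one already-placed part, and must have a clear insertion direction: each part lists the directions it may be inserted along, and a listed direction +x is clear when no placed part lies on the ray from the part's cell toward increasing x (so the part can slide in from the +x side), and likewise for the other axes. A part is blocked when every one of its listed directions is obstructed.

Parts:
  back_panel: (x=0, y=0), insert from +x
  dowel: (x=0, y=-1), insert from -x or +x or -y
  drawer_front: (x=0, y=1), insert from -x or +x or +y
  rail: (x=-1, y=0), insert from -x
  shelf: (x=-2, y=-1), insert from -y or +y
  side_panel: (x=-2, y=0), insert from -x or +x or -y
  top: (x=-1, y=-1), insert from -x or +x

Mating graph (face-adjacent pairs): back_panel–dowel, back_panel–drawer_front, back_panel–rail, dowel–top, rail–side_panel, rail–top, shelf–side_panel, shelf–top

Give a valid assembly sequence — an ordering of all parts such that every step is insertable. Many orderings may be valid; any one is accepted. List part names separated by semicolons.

1. top@(-1, -1) [-x clear] — {top}
2. shelf@(-2, -1) [-y clear] — {shelf, top}
3. dowel@(0, -1) [+x clear] — {dowel, shelf, top}
4. rail@(-1, 0) [-x clear] — {dowel, rail, shelf, top}
5. side_panel@(-2, 0) [-x clear] — {dowel, rail, shelf, side_panel, top}
6. back_panel@(0, 0) [+x clear] — {back_panel, dowel, rail, shelf, side_panel, top}
7. drawer_front@(0, 1) [-x clear] — {back_panel, dowel, drawer_front, rail, shelf, side_panel, top}

top; shelf; dowel; rail; side_panel; back_panel; drawer_front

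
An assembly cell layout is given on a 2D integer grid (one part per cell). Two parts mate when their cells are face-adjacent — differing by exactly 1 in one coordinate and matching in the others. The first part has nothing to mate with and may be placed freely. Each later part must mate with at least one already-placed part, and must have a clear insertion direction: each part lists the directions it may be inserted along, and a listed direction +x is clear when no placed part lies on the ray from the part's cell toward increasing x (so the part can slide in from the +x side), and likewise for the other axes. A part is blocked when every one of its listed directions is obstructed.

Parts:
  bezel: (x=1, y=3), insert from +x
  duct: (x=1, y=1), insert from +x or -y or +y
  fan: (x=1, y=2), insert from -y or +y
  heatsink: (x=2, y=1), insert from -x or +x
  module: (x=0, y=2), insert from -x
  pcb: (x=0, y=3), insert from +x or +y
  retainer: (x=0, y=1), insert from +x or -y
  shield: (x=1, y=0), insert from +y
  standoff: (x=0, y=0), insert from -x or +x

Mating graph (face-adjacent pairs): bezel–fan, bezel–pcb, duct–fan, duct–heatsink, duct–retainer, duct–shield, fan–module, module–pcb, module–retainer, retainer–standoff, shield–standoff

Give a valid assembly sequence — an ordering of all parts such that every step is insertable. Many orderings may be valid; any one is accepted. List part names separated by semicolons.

1. standoff@(0, 0) [-x clear] — {standoff}
2. shield@(1, 0) [+y clear] — {shield, standoff}
3. retainer@(0, 1) [+x clear] — {retainer, shield, standoff}
4. module@(0, 2) [-x clear] — {module, retainer, shield, standoff}
5. pcb@(0, 3) [+x clear] — {module, pcb, retainer, shield, standoff}
6. duct@(1, 1) [+x clear] — {duct, module, pcb, retainer, shield, standoff}
7. heatsink@(2, 1) [+x clear] — {duct, heatsink, module, pcb, retainer, shield, standoff}
8. fan@(1, 2) [+y clear] — {duct, fan, heatsink, module, pcb, retainer, shield, standoff}
9. bezel@(1, 3) [+x clear] — {bezel, duct, fan, heatsink, module, pcb, retainer, shield, standoff}

standoff; shield; retainer; module; pcb; duct; heatsink; fan; bezel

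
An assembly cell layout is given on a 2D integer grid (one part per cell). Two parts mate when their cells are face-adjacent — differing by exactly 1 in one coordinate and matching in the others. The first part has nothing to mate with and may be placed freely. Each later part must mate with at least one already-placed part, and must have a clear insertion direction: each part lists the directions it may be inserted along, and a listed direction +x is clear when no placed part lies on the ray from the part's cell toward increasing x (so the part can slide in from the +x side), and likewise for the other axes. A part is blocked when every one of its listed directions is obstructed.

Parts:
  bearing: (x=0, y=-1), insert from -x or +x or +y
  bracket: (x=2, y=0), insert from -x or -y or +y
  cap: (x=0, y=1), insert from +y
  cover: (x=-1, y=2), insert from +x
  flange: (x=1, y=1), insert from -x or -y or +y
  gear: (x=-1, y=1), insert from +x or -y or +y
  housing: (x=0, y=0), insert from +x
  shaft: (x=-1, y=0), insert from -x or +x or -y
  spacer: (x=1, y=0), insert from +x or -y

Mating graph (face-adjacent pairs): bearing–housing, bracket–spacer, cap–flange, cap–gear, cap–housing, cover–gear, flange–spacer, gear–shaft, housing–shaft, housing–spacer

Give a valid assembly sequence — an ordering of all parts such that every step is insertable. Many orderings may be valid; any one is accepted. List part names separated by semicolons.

flange; cap; housing; spacer; bracket; bearing; gear; cover; shaft

1. flange@(1, 1) [-x clear] — {flange}
2. cap@(0, 1) [+y clear] — {cap, flange}
3. housing@(0, 0) [+x clear] — {cap, flange, housing}
4. spacer@(1, 0) [+x clear] — {cap, flange, housing, spacer}
5. bracket@(2, 0) [-y clear] — {bracket, cap, flange, housing, spacer}
6. bearing@(0, -1) [-x clear] — {bearing, bracket, cap, flange, housing, spacer}
7. gear@(-1, 1) [-y clear] — {bearing, bracket, cap, flange, gear, housing, spacer}
8. cover@(-1, 2) [+x clear] — {bearing, bracket, cap, cover, flange, gear, housing, spacer}
9. shaft@(-1, 0) [-x clear] — {bearing, bracket, cap, cover, flange, gear, housing, shaft, spacer}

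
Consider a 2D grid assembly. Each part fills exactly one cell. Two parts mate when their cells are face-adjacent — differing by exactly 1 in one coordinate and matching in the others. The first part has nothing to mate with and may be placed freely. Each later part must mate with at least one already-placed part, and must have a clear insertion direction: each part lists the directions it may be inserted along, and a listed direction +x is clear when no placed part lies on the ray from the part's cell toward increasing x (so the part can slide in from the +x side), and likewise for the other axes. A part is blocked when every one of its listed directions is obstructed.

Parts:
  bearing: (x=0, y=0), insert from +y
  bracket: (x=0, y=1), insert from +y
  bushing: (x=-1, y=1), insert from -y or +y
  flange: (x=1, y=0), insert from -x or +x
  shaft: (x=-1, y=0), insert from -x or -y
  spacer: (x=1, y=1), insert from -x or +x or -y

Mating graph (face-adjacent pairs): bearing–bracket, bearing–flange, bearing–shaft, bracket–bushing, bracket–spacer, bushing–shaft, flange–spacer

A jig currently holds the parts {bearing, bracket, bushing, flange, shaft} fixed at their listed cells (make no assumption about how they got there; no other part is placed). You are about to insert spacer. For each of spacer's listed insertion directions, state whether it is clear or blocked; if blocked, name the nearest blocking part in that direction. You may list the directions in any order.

+x: clear; -x: blocked by bracket; -y: blocked by flange

-x: nearest on ray is bracket@(0, 1) ⇒ blocked
+x: ray from spacer(1, 1) has no placed part ⇒ clear
-y: nearest on ray is flange@(1, 0) ⇒ blocked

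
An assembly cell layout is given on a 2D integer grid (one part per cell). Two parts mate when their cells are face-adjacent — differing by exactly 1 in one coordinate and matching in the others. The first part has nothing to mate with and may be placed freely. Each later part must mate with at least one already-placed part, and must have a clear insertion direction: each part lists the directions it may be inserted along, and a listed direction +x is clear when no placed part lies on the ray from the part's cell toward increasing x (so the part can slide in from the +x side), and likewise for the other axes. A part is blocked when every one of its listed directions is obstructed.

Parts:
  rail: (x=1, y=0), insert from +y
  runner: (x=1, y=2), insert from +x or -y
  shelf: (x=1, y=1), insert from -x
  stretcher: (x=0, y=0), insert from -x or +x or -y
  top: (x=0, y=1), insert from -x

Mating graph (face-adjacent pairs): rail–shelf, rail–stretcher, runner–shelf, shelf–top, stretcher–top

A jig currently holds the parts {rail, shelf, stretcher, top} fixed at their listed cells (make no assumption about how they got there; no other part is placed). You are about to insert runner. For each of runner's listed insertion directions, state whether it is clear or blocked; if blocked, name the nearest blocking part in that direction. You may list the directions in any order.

+x: ray from runner(1, 2) has no placed part ⇒ clear
-y: nearest on ray is shelf@(1, 1) ⇒ blocked

+x: clear; -y: blocked by shelf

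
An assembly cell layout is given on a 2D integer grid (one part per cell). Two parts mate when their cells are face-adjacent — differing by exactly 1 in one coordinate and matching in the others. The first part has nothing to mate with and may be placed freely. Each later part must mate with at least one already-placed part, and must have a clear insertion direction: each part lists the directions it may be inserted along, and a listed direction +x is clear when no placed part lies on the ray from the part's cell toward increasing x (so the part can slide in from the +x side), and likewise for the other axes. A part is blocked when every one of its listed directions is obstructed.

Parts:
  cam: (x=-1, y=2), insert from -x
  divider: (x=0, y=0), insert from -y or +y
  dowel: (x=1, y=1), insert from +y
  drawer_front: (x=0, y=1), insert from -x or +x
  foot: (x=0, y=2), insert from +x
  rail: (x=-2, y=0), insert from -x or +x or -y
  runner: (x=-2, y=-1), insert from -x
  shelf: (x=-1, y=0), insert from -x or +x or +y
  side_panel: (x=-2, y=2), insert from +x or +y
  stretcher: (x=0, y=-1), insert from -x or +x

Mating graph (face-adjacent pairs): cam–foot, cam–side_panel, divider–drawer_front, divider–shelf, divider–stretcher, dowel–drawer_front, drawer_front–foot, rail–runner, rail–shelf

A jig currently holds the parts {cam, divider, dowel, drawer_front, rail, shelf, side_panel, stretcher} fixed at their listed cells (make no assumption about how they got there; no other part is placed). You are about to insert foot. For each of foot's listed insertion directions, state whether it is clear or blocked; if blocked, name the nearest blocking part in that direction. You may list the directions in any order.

+x: clear

+x: ray from foot(0, 2) has no placed part ⇒ clear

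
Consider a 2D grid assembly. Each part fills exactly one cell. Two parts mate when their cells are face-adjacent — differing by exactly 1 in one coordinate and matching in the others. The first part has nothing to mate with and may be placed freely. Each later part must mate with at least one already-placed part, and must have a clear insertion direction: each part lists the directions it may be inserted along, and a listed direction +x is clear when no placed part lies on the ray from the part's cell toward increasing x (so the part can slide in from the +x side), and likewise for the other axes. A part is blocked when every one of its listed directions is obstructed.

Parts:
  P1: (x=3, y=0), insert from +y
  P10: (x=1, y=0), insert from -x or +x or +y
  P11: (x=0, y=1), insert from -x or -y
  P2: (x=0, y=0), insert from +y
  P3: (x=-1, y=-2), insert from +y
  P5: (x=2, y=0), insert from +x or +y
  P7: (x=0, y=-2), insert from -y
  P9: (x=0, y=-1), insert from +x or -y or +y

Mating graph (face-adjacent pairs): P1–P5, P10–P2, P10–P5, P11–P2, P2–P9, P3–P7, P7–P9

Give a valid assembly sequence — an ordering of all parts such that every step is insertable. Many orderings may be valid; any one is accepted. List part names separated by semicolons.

P9; P2; P7; P3; P11; P10; P5; P1

1. P9@(0, -1) [+x clear] — {P9}
2. P2@(0, 0) [+y clear] — {P2, P9}
3. P7@(0, -2) [-y clear] — {P2, P7, P9}
4. P3@(-1, -2) [+y clear] — {P2, P3, P7, P9}
5. P11@(0, 1) [-x clear] — {P11, P2, P3, P7, P9}
6. P10@(1, 0) [+x clear] — {P10, P11, P2, P3, P7, P9}
7. P5@(2, 0) [+x clear] — {P10, P11, P2, P3, P5, P7, P9}
8. P1@(3, 0) [+y clear] — {P1, P10, P11, P2, P3, P5, P7, P9}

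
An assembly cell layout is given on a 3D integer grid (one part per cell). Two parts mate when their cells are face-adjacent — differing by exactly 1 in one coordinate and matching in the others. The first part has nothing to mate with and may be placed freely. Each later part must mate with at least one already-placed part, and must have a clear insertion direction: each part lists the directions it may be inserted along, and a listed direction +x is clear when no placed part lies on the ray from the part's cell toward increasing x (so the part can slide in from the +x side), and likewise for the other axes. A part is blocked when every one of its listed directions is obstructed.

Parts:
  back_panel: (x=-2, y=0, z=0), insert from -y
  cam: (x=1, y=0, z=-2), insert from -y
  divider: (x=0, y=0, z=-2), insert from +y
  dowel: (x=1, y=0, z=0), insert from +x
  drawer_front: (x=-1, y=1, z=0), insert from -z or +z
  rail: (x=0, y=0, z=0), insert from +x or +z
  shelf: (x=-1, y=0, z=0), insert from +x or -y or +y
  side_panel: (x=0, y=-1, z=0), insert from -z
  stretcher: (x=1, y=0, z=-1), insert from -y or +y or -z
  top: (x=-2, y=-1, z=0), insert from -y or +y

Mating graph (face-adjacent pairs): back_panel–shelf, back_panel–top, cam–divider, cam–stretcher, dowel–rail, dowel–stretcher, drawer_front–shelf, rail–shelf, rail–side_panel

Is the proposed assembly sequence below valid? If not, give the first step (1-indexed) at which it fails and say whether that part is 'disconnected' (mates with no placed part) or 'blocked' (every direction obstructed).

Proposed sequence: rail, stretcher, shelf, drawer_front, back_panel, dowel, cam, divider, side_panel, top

Invalid at step 2 (disconnected)

1. rail@(0, 0, 0) [+x clear] — {rail}
2. stretcher@(1, 0, -1) — no placed neighbour ⇒ disconnected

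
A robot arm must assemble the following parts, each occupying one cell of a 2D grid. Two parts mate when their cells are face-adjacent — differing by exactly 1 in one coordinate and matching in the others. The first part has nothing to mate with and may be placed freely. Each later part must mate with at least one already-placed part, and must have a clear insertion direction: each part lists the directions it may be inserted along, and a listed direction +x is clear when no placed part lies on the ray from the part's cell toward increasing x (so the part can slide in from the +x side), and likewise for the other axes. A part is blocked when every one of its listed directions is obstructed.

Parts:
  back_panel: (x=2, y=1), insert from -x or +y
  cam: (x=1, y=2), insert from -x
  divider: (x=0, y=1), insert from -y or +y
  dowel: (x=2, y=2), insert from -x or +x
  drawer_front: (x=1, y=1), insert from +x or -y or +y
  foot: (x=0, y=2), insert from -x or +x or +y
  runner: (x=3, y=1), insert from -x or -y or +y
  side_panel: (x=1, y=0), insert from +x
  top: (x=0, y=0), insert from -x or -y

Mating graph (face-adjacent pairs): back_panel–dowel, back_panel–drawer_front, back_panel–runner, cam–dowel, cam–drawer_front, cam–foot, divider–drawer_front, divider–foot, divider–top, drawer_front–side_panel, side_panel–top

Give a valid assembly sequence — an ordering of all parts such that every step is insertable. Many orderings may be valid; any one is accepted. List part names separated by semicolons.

1. dowel@(2, 2) [-x clear] — {dowel}
2. cam@(1, 2) [-x clear] — {cam, dowel}
3. back_panel@(2, 1) [-x clear] — {back_panel, cam, dowel}
4. runner@(3, 1) [-y clear] — {back_panel, cam, dowel, runner}
5. foot@(0, 2) [-x clear] — {back_panel, cam, dowel, foot, runner}
6. divider@(0, 1) [-y clear] — {back_panel, cam, divider, dowel, foot, runner}
7. top@(0, 0) [-x clear] — {back_panel, cam, divider, dowel, foot, runner, top}
8. drawer_front@(1, 1) [-y clear] — {back_panel, cam, divider, dowel, drawer_front, foot, runner, top}
9. side_panel@(1, 0) [+x clear] — {back_panel, cam, divider, dowel, drawer_front, foot, runner, side_panel, top}

dowel; cam; back_panel; runner; foot; divider; top; drawer_front; side_panel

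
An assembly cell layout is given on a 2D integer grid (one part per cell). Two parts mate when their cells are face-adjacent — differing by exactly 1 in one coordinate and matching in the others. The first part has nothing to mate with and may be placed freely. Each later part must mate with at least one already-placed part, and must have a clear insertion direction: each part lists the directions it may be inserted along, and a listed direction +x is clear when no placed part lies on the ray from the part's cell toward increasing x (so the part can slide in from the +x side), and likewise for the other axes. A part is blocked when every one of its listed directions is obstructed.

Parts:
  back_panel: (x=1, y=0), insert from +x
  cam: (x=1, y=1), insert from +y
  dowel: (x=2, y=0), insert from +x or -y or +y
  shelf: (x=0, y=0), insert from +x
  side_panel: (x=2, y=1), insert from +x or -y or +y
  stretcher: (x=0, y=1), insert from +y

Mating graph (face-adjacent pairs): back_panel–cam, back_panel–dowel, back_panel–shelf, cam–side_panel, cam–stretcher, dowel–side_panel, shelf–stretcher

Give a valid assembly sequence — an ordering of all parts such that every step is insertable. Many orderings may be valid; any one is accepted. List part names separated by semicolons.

side_panel; cam; stretcher; shelf; back_panel; dowel

1. side_panel@(2, 1) [+x clear] — {side_panel}
2. cam@(1, 1) [+y clear] — {cam, side_panel}
3. stretcher@(0, 1) [+y clear] — {cam, side_panel, stretcher}
4. shelf@(0, 0) [+x clear] — {cam, shelf, side_panel, stretcher}
5. back_panel@(1, 0) [+x clear] — {back_panel, cam, shelf, side_panel, stretcher}
6. dowel@(2, 0) [+x clear] — {back_panel, cam, dowel, shelf, side_panel, stretcher}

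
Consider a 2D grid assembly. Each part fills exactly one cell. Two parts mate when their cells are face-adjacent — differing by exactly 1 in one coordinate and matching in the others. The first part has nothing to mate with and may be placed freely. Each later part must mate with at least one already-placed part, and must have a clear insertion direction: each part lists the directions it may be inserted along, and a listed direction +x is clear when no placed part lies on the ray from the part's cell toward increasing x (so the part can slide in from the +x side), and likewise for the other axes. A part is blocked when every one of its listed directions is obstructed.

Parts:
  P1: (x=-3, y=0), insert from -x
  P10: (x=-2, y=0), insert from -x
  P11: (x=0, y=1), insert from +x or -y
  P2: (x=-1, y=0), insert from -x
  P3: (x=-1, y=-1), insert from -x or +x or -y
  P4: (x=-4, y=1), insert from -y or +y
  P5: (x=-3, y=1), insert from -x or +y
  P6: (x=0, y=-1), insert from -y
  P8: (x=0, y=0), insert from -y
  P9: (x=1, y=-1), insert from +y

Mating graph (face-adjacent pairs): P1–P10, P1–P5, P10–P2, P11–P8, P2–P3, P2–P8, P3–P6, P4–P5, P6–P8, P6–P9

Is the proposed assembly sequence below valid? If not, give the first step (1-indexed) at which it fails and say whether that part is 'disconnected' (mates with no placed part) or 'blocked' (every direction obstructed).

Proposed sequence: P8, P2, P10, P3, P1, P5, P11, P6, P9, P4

1. P8@(0, 0) [-y clear] — {P8}
2. P2@(-1, 0) [-x clear] — {P2, P8}
3. P10@(-2, 0) [-x clear] — {P10, P2, P8}
4. P3@(-1, -1) [-x clear] — {P10, P2, P3, P8}
5. P1@(-3, 0) [-x clear] — {P1, P10, P2, P3, P8}
6. P5@(-3, 1) [-x clear] — {P1, P10, P2, P3, P5, P8}
7. P11@(0, 1) [+x clear] — {P1, P10, P11, P2, P3, P5, P8}
8. P6@(0, -1) [-y clear] — {P1, P10, P11, P2, P3, P5, P6, P8}
9. P9@(1, -1) [+y clear] — {P1, P10, P11, P2, P3, P5, P6, P8, P9}
10. P4@(-4, 1) [-y clear] — {P1, P10, P11, P2, P3, P4, P5, P6, P8, P9}

Valid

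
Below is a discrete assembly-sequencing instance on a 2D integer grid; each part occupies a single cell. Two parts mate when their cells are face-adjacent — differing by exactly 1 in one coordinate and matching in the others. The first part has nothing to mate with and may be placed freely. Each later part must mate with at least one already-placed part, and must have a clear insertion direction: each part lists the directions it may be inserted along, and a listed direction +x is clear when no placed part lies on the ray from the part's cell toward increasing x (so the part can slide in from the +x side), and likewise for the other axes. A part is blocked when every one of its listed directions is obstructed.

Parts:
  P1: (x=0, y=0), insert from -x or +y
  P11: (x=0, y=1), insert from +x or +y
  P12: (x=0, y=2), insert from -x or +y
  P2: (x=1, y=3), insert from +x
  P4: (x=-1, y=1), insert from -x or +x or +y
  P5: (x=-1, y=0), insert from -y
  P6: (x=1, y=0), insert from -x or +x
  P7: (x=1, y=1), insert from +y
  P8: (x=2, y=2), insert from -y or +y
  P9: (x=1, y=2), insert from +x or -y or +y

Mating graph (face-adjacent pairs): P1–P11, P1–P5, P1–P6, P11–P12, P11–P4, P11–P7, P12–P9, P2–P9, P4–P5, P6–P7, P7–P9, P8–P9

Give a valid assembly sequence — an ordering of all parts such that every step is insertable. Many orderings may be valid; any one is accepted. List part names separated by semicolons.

1. P5@(-1, 0) [-y clear] — {P5}
2. P1@(0, 0) [+y clear] — {P1, P5}
3. P11@(0, 1) [+x clear] — {P1, P11, P5}
4. P6@(1, 0) [+x clear] — {P1, P11, P5, P6}
5. P4@(-1, 1) [-x clear] — {P1, P11, P4, P5, P6}
6. P12@(0, 2) [-x clear] — {P1, P11, P12, P4, P5, P6}
7. P7@(1, 1) [+y clear] — {P1, P11, P12, P4, P5, P6, P7}
8. P9@(1, 2) [+x clear] — {P1, P11, P12, P4, P5, P6, P7, P9}
9. P8@(2, 2) [-y clear] — {P1, P11, P12, P4, P5, P6, P7, P8, P9}
10. P2@(1, 3) [+x clear] — {P1, P11, P12, P2, P4, P5, P6, P7, P8, P9}

P5; P1; P11; P6; P4; P12; P7; P9; P8; P2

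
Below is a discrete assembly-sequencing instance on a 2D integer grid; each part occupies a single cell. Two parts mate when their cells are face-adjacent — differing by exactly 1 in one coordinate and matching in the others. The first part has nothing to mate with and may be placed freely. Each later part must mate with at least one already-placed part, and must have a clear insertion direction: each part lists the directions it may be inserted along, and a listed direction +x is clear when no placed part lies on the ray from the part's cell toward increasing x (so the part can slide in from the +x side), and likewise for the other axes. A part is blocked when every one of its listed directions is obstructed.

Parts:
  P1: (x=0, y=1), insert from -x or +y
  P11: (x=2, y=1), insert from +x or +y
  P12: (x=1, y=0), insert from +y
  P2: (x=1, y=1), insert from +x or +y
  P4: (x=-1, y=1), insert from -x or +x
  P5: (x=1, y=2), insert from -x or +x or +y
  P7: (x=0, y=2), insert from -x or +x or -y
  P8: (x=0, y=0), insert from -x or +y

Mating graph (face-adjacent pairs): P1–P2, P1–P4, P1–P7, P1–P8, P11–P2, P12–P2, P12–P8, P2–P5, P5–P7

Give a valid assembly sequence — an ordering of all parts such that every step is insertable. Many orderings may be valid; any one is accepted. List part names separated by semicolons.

1. P8@(0, 0) [-x clear] — {P8}
2. P12@(1, 0) [+y clear] — {P12, P8}
3. P2@(1, 1) [+x clear] — {P12, P2, P8}
4. P11@(2, 1) [+x clear] — {P11, P12, P2, P8}
5. P5@(1, 2) [-x clear] — {P11, P12, P2, P5, P8}
6. P7@(0, 2) [-x clear] — {P11, P12, P2, P5, P7, P8}
7. P1@(0, 1) [-x clear] — {P1, P11, P12, P2, P5, P7, P8}
8. P4@(-1, 1) [-x clear] — {P1, P11, P12, P2, P4, P5, P7, P8}

P8; P12; P2; P11; P5; P7; P1; P4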